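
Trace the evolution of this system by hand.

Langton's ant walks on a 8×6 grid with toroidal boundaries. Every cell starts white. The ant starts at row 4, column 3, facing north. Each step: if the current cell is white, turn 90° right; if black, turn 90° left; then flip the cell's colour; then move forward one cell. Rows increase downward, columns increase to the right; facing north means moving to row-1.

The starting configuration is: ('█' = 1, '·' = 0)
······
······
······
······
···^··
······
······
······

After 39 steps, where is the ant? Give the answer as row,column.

0) ······
······
······
······
···^··
······
······
······
1) ······
······
······
······
···█>·
······
······
······
2) ······
······
······
······
···██·
····v·
······
······
3) ······
······
······
······
···██·
···<█·
······
······
4) ······
······
······
······
···^█·
···██·
······
······
5) ······
······
······
······
··<·█·
···██·
······
······
6) ······
······
······
··^···
··█·█·
···██·
······
······
7) ······
······
······
··█>··
··█·█·
···██·
······
······
8) ······
······
······
··██··
··█v█·
···██·
······
······
9) ······
······
······
··██··
··<██·
···██·
······
······
10) ······
······
······
··██··
···██·
··v██·
······
······
11) ······
······
······
··██··
···██·
·<███·
······
······
12) ······
······
······
··██··
·^·██·
·████·
······
······
13) ······
······
······
··██··
·█>██·
·████·
······
······
14) ······
······
······
··██··
·████·
·█v██·
······
······
15) ······
······
······
··██··
·████·
·█·>█·
······
······
16) ······
······
······
··██··
·██^█·
·█··█·
······
······
17) ······
······
······
··██··
·█<·█·
·█··█·
······
······
18) ······
······
······
··██··
·█··█·
·█v·█·
······
······
19) ······
······
······
··██··
·█··█·
·<█·█·
······
······
20) ······
······
······
··██··
·█··█·
··█·█·
·v····
······
21) ······
······
······
··██··
·█··█·
··█·█·
<█····
······
22) ······
······
······
··██··
·█··█·
^·█·█·
██····
······
23) ······
······
······
··██··
·█··█·
█>█·█·
██····
······
24) ······
······
······
··██··
·█··█·
███·█·
█v····
······
25) ······
······
······
··██··
·█··█·
███·█·
█·>···
······
26) ······
······
······
··██··
·█··█·
███·█·
█·█···
··v···
27) ······
······
······
··██··
·█··█·
███·█·
█·█···
·<█···
28) ······
······
······
··██··
·█··█·
███·█·
█^█···
·██···
29) ······
······
······
··██··
·█··█·
███·█·
██>···
·██···
30) ······
······
······
··██··
·█··█·
██^·█·
██····
·██···
31) ······
······
······
··██··
·█··█·
█<··█·
██····
·██···
32) ······
······
······
··██··
·█··█·
█···█·
█v····
·██···
33) ······
······
······
··██··
·█··█·
█···█·
█·>···
·██···
34) ······
······
······
··██··
·█··█·
█···█·
█·█···
·█v···
35) ······
······
······
··██··
·█··█·
█···█·
█·█···
·█·>··
36) ···v··
······
······
··██··
·█··█·
█···█·
█·█···
·█·█··
37) ··<█··
······
······
··██··
·█··█·
█···█·
█·█···
·█·█··
38) ··██··
······
······
··██··
·█··█·
█···█·
█·█···
·█^█··
39) ··██··
······
······
··██··
·█··█·
█···█·
█·█···
·██>··

7,3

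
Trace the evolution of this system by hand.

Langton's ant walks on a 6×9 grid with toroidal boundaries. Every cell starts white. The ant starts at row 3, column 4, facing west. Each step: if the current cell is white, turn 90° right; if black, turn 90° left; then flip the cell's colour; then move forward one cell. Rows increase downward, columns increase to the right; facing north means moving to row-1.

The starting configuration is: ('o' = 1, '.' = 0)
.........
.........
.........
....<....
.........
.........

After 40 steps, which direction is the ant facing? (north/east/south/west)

0) .........
.........
.........
....<....
.........
.........
1) .........
.........
....^....
....o....
.........
.........
2) .........
.........
....o>...
....o....
.........
.........
3) .........
.........
....oo...
....ov...
.........
.........
4) .........
.........
....oo...
....<o...
.........
.........
5) .........
.........
....oo...
.....o...
....v....
.........
6) .........
.........
....oo...
.....o...
...<o....
.........
7) .........
.........
....oo...
...^.o...
...oo....
.........
8) .........
.........
....oo...
...o>o...
...oo....
.........
9) .........
.........
....oo...
...ooo...
...ov....
.........
10) .........
.........
....oo...
...ooo...
...o.>...
.........
11) .........
.........
....oo...
...ooo...
...o.o...
.....v...
12) .........
.........
....oo...
...ooo...
...o.o...
....<o...
13) .........
.........
....oo...
...ooo...
...o^o...
....oo...
14) .........
.........
....oo...
...ooo...
...oo>...
....oo...
15) .........
.........
....oo...
...oo^...
...oo....
....oo...
16) .........
.........
....oo...
...o<....
...oo....
....oo...
17) .........
.........
....oo...
...o.....
...ov....
....oo...
18) .........
.........
....oo...
...o.....
...o.>...
....oo...
19) .........
.........
....oo...
...o.....
...o.o...
....ov...
20) .........
.........
....oo...
...o.....
...o.o...
....o.>..
21) ......v..
.........
....oo...
...o.....
...o.o...
....o.o..
22) .....<o..
.........
....oo...
...o.....
...o.o...
....o.o..
23) .....oo..
.........
....oo...
...o.....
...o.o...
....o^o..
24) .....oo..
.........
....oo...
...o.....
...o.o...
....oo>..
25) .....oo..
.........
....oo...
...o.....
...o.o^..
....oo...
26) .....oo..
.........
....oo...
...o.....
...o.oo>.
....oo...
27) .....oo..
.........
....oo...
...o.....
...o.ooo.
....oo.v.
28) .....oo..
.........
....oo...
...o.....
...o.ooo.
....oo<o.
29) .....oo..
.........
....oo...
...o.....
...o.o^o.
....oooo.
30) .....oo..
.........
....oo...
...o.....
...o.<.o.
....oooo.
31) .....oo..
.........
....oo...
...o.....
...o...o.
....ovoo.
32) .....oo..
.........
....oo...
...o.....
...o...o.
....o.>o.
33) .....oo..
.........
....oo...
...o.....
...o..^o.
....o..o.
34) .....oo..
.........
....oo...
...o.....
...o..o>.
....o..o.
35) .....oo..
.........
....oo...
...o...^.
...o..o..
....o..o.
36) .....oo..
.........
....oo...
...o...o>
...o..o..
....o..o.
37) .....oo..
.........
....oo...
...o...oo
...o..o.v
....o..o.
38) .....oo..
.........
....oo...
...o...oo
...o..o<o
....o..o.
39) .....oo..
.........
....oo...
...o...^o
...o..ooo
....o..o.
40) .....oo..
.........
....oo...
...o..<.o
...o..ooo
....o..o.

west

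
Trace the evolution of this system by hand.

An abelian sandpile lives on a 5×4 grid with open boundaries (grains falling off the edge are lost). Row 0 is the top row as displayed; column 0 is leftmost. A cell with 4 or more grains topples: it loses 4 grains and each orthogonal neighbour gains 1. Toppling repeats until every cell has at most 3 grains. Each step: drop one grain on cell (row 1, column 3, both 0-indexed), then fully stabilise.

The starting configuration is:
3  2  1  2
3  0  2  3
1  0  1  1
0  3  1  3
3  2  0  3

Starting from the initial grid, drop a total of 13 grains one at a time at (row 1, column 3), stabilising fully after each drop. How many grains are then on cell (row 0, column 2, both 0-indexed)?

t=0: 3  2  1  2
3  0  2  3
1  0  1  1
0  3  1  3
3  2  0  3
t=1: 3  2  1  3
3  0  3  0
1  0  1  2
0  3  1  3
3  2  0  3
t=2: 3  2  1  3
3  0  3  1
1  0  1  2
0  3  1  3
3  2  0  3
t=3: 3  2  1  3
3  0  3  2
1  0  1  2
0  3  1  3
3  2  0  3
t=4: 3  2  1  3
3  0  3  3
1  0  1  2
0  3  1  3
3  2  0  3
t=5: 3  2  3  0
3  1  0  2
1  0  2  3
0  3  1  3
3  2  0  3
t=6: 3  2  3  0
3  1  0  3
1  0  2  3
0  3  1  3
3  2  0  3
t=7: 3  2  3  1
3  1  1  1
1  0  3  1
0  3  2  1
3  2  1  0
t=8: 3  2  3  1
3  1  1  2
1  0  3  1
0  3  2  1
3  2  1  0
t=9: 3  2  3  1
3  1  1  3
1  0  3  1
0  3  2  1
3  2  1  0
t=10: 3  2  3  2
3  1  2  0
1  0  3  2
0  3  2  1
3  2  1  0
t=11: 3  2  3  2
3  1  2  1
1  0  3  2
0  3  2  1
3  2  1  0
t=12: 3  2  3  2
3  1  2  2
1  0  3  2
0  3  2  1
3  2  1  0
t=13: 3  2  3  2
3  1  2  3
1  0  3  2
0  3  2  1
3  2  1  0

3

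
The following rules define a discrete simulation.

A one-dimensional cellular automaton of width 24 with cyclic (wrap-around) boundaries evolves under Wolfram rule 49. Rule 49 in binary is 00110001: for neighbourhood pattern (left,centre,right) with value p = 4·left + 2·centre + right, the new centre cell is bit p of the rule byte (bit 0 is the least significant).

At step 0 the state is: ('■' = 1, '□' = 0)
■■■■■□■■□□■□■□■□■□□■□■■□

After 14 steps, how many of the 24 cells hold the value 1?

t=0: ■■■■■□■■□□■□■□■□■□□■□■■□
t=1: □□□□□■□□■□□■□■□■□■□□■□□■
t=2: ■■■■□□■□□■□□■□■□■□■□□■□□
t=3: □□□□■□□■□□■□□■□■□■□■□□■□
t=4: ■■■□□■□□■□□■□□■□■□■□■□□■
t=5: □□□■□□■□□■□□■□□■□■□■□■□□
t=6: ■■□□■□□■□□■□□■□□■□■□■□■■
t=7: □□■□□■□□■□□■□□■□□■□■□■□□
t=8: ■□□■□□■□□■□□■□□■□□■□■□■■
t=9: □■□□■□□■□□■□□■□□■□□■□■□□
t=10: □□■□□■□□■□□■□□■□□■□□■□■■
t=11: ■□□■□□■□□■□□■□□■□□■□□■□□
t=12: □■□□■□□■□□■□□■□□■□□■□□■□
t=13: □□■□□■□□■□□■□□■□□■□□■□□■
t=14: ■□□■□□■□□■□□■□□■□□■□□■□□

8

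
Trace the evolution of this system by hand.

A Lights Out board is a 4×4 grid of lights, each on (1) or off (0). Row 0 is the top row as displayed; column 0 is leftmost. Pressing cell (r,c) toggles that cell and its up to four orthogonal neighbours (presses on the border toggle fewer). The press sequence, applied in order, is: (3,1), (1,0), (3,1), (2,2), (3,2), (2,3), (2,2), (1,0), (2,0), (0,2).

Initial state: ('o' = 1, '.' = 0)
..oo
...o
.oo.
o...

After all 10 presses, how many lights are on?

8

k=0  ..oo
...o
.oo.
o...
k=1  ..oo
...o
..o.
.oo.
k=2  o.oo
oo.o
o.o.
.oo.
k=3  o.oo
oo.o
ooo.
o...
k=4  o.oo
oooo
o..o
o.o.
k=5  o.oo
oooo
o.oo
oo.o
k=6  o.oo
ooo.
o...
oo..
k=7  o.oo
oo..
oooo
ooo.
k=8  ..oo
....
.ooo
ooo.
k=9  ..oo
o...
o.oo
.oo.
k=10  .o..
o.o.
o.oo
.oo.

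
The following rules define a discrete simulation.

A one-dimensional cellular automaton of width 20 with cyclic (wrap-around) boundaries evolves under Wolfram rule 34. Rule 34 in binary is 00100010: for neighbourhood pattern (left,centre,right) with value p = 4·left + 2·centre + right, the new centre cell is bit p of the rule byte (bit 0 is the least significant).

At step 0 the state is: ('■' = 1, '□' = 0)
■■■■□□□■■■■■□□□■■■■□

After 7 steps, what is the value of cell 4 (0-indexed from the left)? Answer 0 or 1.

0

gen 0: ■■■■□□□■■■■■□□□■■■■□
gen 1: □□□□□□■□□□□□□□■□□□□■
gen 2: □□□□□■□□□□□□□■□□□□■□
gen 3: □□□□■□□□□□□□■□□□□■□□
gen 4: □□□■□□□□□□□■□□□□■□□□
gen 5: □□■□□□□□□□■□□□□■□□□□
gen 6: □■□□□□□□□■□□□□■□□□□□
gen 7: ■□□□□□□□■□□□□■□□□□□□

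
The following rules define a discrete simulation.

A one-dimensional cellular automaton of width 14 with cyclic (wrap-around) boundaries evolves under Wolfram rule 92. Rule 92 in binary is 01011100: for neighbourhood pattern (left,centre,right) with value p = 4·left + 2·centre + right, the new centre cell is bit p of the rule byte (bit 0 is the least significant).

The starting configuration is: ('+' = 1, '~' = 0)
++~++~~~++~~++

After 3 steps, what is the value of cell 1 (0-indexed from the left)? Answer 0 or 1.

0) ++~++~~~++~~++
1) ~+~+++~~+++~+~
2) ~+~+~++~+~+~++
3) ~+~+~++~+~+~++

1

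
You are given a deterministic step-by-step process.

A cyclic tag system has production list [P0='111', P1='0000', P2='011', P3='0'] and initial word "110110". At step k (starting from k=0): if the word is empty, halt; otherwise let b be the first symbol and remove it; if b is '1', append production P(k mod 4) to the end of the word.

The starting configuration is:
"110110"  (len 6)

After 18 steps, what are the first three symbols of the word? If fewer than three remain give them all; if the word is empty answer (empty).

110

k=0  "110110"  (len 6)
k=1  "10110111"  (len 8)
k=2  "01101110000"  (len 11)
k=3  "1101110000"  (len 10)
k=4  "1011100000"  (len 10)
k=5  "011100000111"  (len 12)
k=6  "11100000111"  (len 11)
k=7  "1100000111011"  (len 13)
k=8  "1000001110110"  (len 13)
k=9  "000001110110111"  (len 15)
k=10  "00001110110111"  (len 14)
k=11  "0001110110111"  (len 13)
k=12  "001110110111"  (len 12)
k=13  "01110110111"  (len 11)
k=14  "1110110111"  (len 10)
k=15  "110110111011"  (len 12)
k=16  "101101110110"  (len 12)
k=17  "01101110110111"  (len 14)
k=18  "1101110110111"  (len 13)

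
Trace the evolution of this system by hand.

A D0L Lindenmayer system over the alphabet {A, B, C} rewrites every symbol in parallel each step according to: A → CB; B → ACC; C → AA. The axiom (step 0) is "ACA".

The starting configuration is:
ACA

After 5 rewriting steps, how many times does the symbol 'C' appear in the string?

step 0: ACA
step 1: CBAACB
step 2: AAACCCBCBAAACC
step 3: CBCBCBAAAAAAACCAAACCCBCBCBAAAA
step 4: AAACCAAACCAAACCCBCBCBCBCBCBCBAAAACBCBCBAAAAAAACCAAACCAAACCCBCBCBCB
step 5: CBCBCBAAAACBCBCBAAAACBCBCBAAAAAAACCAAACCAAACCAAACCAAACCAAA…CBCBCBCBCBCBCBAAAACBCBCBAAAACBCBCBAAAAAAACCAAACCAAACCAAACC  (len 146)

54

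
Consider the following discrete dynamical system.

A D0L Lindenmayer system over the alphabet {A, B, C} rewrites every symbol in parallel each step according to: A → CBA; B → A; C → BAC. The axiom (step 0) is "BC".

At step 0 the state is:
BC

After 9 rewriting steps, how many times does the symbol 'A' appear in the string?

1970

[0] BC
[1] ABAC
[2] CBAACBABAC
[3] BACACBACBABACACBAACBABAC
[4] ACBABACCBABACACBABACACBAACBABACCBABACACBACBABACACBAACBABAC
[5] CBABACACBAACBABACBACACBAACBABACCBABACACBAACBABACCBABACACBA…ACBABACCBABACACBABACACBAACBABACCBABACACBACBABACACBAACBABAC  (len 140)
[6] BACACBAACBABACCBABACACBACBABACACBAACBABACACBABACCBABACACBA…ACBABACCBABACACBABACACBAACBABACCBABACACBACBABACACBAACBABAC  (len 338)
[7] ACBABACCBABACACBACBABACACBAACBABACBACACBAACBABACCBABACACBA…ACBABACCBABACACBABACACBAACBABACCBABACACBACBABACACBAACBABAC  (len 816)
[8] CBABACACBAACBABACBACACBAACBABACCBABACACBABACACBAACBABACCBA…ACBABACCBABACACBABACACBAACBABACCBABACACBACBABACACBAACBABAC  (len 1970)
[9] BACACBAACBABACCBABACACBACBABACACBAACBABACACBABACCBABACACBA…ACBABACCBABACACBABACACBAACBABACCBABACACBACBABACACBAACBABAC  (len 4756)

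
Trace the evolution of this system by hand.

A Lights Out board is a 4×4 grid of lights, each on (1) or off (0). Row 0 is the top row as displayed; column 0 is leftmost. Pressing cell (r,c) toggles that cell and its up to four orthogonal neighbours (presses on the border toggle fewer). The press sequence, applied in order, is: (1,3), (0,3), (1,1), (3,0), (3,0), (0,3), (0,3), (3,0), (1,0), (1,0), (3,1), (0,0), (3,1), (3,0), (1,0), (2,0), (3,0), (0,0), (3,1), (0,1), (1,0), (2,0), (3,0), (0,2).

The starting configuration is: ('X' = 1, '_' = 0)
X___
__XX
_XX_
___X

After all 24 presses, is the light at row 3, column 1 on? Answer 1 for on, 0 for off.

step 0: X___
__XX
_XX_
___X
step 1: X__X
____
_XXX
___X
step 2: X_X_
___X
_XXX
___X
step 3: XXX_
XXXX
__XX
___X
step 4: XXX_
XXXX
X_XX
XX_X
step 5: XXX_
XXXX
__XX
___X
step 6: XX_X
XXX_
__XX
___X
step 7: XXX_
XXXX
__XX
___X
step 8: XXX_
XXXX
X_XX
XX_X
step 9: _XX_
__XX
__XX
XX_X
step 10: XXX_
XXXX
X_XX
XX_X
step 11: XXX_
XXXX
XXXX
__XX
step 12: __X_
_XXX
XXXX
__XX
step 13: __X_
_XXX
X_XX
XX_X
step 14: __X_
_XXX
__XX
___X
step 15: X_X_
X_XX
X_XX
___X
step 16: X_X_
__XX
_XXX
X__X
step 17: X_X_
__XX
XXXX
_X_X
step 18: _XX_
X_XX
XXXX
_X_X
step 19: _XX_
X_XX
X_XX
X_XX
step 20: X___
XXXX
X_XX
X_XX
step 21: ____
__XX
__XX
X_XX
step 22: ____
X_XX
XXXX
__XX
step 23: ____
X_XX
_XXX
XXXX
step 24: _XXX
X__X
_XXX
XXXX

1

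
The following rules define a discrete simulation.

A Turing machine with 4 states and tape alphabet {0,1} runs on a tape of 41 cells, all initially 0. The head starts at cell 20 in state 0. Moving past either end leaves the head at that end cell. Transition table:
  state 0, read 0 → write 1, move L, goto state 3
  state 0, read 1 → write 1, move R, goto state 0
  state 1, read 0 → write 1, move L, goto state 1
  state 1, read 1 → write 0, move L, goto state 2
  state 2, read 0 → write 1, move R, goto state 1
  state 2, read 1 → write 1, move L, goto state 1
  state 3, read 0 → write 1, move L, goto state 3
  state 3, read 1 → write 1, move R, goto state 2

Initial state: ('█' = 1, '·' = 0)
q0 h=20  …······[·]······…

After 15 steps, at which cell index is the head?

t=0: q0 h=20  …······[·]······…
t=1: q3 h=19  …······[·]█·····…
t=2: q3 h=18  …······[·]██····…
t=3: q3 h=17  …······[·]███···…
t=4: q3 h=16  …······[·]████··…
t=5: q3 h=15  …······[·]█████·…
t=6: q3 h=14  …······[·]██████…
t=7: q3 h=13  …······[·]██████…
t=8: q3 h=12  …······[·]██████…
t=9: q3 h=11  …······[·]██████…
t=10: q3 h=10  …······[·]██████…
t=11: q3 h= 9  …······[·]██████…
t=12: q3 h= 8  …······[·]██████…
t=13: q3 h= 7  …······[·]██████…
t=14: q3 h= 6  |······[·]██████…
t=15: q3 h= 5  |·····[·]██████…

5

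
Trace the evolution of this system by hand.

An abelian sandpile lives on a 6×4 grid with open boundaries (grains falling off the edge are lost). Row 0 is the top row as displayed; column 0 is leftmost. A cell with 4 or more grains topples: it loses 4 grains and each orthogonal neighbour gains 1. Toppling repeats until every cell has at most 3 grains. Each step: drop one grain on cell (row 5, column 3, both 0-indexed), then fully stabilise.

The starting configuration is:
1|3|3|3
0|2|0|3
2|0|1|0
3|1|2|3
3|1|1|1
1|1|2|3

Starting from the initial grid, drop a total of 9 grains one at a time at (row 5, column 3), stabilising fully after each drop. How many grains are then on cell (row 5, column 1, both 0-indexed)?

2

t=0: 1|3|3|3
0|2|0|3
2|0|1|0
3|1|2|3
3|1|1|1
1|1|2|3
t=1: 1|3|3|3
0|2|0|3
2|0|1|0
3|1|2|3
3|1|1|2
1|1|3|0
t=2: 1|3|3|3
0|2|0|3
2|0|1|0
3|1|2|3
3|1|1|2
1|1|3|1
t=3: 1|3|3|3
0|2|0|3
2|0|1|0
3|1|2|3
3|1|1|2
1|1|3|2
t=4: 1|3|3|3
0|2|0|3
2|0|1|0
3|1|2|3
3|1|1|2
1|1|3|3
t=5: 1|3|3|3
0|2|0|3
2|0|1|0
3|1|2|3
3|1|2|3
1|2|0|1
t=6: 1|3|3|3
0|2|0|3
2|0|1|0
3|1|2|3
3|1|2|3
1|2|0|2
t=7: 1|3|3|3
0|2|0|3
2|0|1|0
3|1|2|3
3|1|2|3
1|2|0|3
t=8: 1|3|3|3
0|2|0|3
2|0|1|1
3|1|3|0
3|1|3|1
1|2|1|1
t=9: 1|3|3|3
0|2|0|3
2|0|1|1
3|1|3|0
3|1|3|1
1|2|1|2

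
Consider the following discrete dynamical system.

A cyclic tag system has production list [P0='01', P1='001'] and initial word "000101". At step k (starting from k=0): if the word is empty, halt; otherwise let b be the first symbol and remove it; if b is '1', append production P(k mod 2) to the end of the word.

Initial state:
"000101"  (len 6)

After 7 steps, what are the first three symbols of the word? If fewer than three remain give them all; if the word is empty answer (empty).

010

t=0: "000101"  (len 6)
t=1: "00101"  (len 5)
t=2: "0101"  (len 4)
t=3: "101"  (len 3)
t=4: "01001"  (len 5)
t=5: "1001"  (len 4)
t=6: "001001"  (len 6)
t=7: "01001"  (len 5)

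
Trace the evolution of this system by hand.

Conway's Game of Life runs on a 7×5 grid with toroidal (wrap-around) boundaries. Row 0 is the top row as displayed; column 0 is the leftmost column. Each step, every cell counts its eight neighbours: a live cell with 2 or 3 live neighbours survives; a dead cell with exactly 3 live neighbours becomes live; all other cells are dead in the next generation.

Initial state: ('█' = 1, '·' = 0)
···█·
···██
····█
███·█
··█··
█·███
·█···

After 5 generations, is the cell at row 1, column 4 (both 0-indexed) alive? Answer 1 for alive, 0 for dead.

0

[0] ···█·
···██
····█
███·█
··█··
█·███
·█···
[1] ··███
···██
·██··
███·█
·····
█·███
██···
[2] ·██··
██··█
·····
█·██·
·····
█·███
·····
[3] ·██··
███··
··██·
·····
█····
···██
█···█
[4] ··███
█····
··██·
·····
····█
···█·
███·█
[5] ··█··
·█···
·····
···█·
·····
·███·
██···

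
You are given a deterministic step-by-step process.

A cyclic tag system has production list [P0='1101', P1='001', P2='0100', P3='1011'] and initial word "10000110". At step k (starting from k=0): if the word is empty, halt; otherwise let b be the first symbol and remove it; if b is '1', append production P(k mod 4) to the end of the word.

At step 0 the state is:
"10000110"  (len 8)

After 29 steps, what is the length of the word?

gen 0: "10000110"  (len 8)
gen 1: "00001101101"  (len 11)
gen 2: "0001101101"  (len 10)
gen 3: "001101101"  (len 9)
gen 4: "01101101"  (len 8)
gen 5: "1101101"  (len 7)
gen 6: "101101001"  (len 9)
gen 7: "011010010100"  (len 12)
gen 8: "11010010100"  (len 11)
gen 9: "10100101001101"  (len 14)
gen 10: "0100101001101001"  (len 16)
gen 11: "100101001101001"  (len 15)
gen 12: "001010011010011011"  (len 18)
gen 13: "01010011010011011"  (len 17)
gen 14: "1010011010011011"  (len 16)
gen 15: "0100110100110110100"  (len 19)
gen 16: "100110100110110100"  (len 18)
gen 17: "001101001101101001101"  (len 21)
gen 18: "01101001101101001101"  (len 20)
gen 19: "1101001101101001101"  (len 19)
gen 20: "1010011011010011011011"  (len 22)
gen 21: "0100110110100110110111101"  (len 25)
gen 22: "100110110100110110111101"  (len 24)
gen 23: "001101101001101101111010100"  (len 27)
gen 24: "01101101001101101111010100"  (len 26)
gen 25: "1101101001101101111010100"  (len 25)
gen 26: "101101001101101111010100001"  (len 27)
gen 27: "011010011011011110101000010100"  (len 30)
gen 28: "11010011011011110101000010100"  (len 29)
gen 29: "10100110110111101010000101001101"  (len 32)

32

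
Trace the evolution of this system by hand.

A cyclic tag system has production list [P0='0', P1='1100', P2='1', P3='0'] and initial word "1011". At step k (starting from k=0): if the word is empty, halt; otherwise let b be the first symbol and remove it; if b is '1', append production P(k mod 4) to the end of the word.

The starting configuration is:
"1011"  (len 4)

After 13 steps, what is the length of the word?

0

gen 0: "1011"  (len 4)
gen 1: "0110"  (len 4)
gen 2: "110"  (len 3)
gen 3: "101"  (len 3)
gen 4: "010"  (len 3)
gen 5: "10"  (len 2)
gen 6: "01100"  (len 5)
gen 7: "1100"  (len 4)
gen 8: "1000"  (len 4)
gen 9: "0000"  (len 4)
gen 10: "000"  (len 3)
gen 11: "00"  (len 2)
gen 12: "0"  (len 1)
gen 13: (halted — word empty)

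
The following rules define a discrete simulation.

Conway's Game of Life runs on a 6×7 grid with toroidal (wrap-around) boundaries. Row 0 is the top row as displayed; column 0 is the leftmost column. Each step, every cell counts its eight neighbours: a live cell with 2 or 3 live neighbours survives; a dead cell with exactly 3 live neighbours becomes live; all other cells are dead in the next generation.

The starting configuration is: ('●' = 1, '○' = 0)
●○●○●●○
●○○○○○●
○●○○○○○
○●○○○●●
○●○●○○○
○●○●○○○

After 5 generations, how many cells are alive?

17

0) ●○●○●●○
●○○○○○●
○●○○○○○
○●○○○●●
○●○●○○○
○●○●○○○
1) ●○●●●●○
●○○○○●●
○●○○○●○
○●○○○○○
○●○○●○○
●●○●○○○
2) ○○●●○●○
●○●●○○○
○●○○○●○
●●●○○○○
○●○○○○○
●○○○○●●
3) ●○●●○●○
○○○●○○●
○○○●○○●
●○●○○○○
○○●○○○○
●●●○●●●
4) ○○○○○○○
●○○●○●●
●○●●○○●
○●●●○○○
○○●○○●○
●○○○●●○
5) ●○○○○○○
●●●●●●○
○○○○○●○
●○○○●○●
○○●○○●●
○○○○●●●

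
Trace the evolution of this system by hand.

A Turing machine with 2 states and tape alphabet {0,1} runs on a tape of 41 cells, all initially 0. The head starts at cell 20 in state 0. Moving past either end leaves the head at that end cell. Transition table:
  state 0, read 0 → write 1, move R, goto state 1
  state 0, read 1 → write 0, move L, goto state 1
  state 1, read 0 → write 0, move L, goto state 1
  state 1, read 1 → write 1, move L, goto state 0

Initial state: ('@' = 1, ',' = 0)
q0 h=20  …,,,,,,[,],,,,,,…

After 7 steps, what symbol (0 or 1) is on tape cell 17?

0

k=0  q0 h=20  …,,,,,,[,],,,,,,…
k=1  q1 h=21  …,,,,,@[,],,,,,,…
k=2  q1 h=20  …,,,,,,[@],,,,,,…
k=3  q0 h=19  …,,,,,,[,]@,,,,,…
k=4  q1 h=20  …,,,,,@[@],,,,,,…
k=5  q0 h=19  …,,,,,,[@]@,,,,,…
k=6  q1 h=18  …,,,,,,[,],@,,,,…
k=7  q1 h=17  …,,,,,,[,],,@,,,…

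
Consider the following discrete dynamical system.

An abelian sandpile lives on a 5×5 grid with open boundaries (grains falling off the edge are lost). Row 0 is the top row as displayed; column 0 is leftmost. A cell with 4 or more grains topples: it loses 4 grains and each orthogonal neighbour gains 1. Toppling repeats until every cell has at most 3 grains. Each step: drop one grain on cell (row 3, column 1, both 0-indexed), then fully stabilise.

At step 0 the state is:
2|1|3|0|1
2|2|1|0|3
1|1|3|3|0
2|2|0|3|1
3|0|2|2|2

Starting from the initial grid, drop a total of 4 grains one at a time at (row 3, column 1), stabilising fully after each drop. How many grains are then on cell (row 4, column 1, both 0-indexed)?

[0] 2|1|3|0|1
2|2|1|0|3
1|1|3|3|0
2|2|0|3|1
3|0|2|2|2
[1] 2|1|3|0|1
2|2|1|0|3
1|1|3|3|0
2|3|0|3|1
3|0|2|2|2
[2] 2|1|3|0|1
2|2|1|0|3
1|2|3|3|0
3|0|1|3|1
3|1|2|2|2
[3] 2|1|3|0|1
2|2|1|0|3
1|2|3|3|0
3|1|1|3|1
3|1|2|2|2
[4] 2|1|3|0|1
2|2|1|0|3
1|2|3|3|0
3|2|1|3|1
3|1|2|2|2

1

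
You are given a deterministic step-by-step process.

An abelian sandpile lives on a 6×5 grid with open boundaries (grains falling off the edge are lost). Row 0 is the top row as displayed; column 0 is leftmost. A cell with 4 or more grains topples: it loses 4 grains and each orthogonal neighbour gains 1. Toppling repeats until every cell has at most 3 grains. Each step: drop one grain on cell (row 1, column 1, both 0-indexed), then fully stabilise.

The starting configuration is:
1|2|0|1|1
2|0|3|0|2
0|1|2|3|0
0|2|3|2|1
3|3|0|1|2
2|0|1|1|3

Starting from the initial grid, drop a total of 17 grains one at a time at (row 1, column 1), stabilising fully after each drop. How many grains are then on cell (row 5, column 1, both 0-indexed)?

t=0: 1|2|0|1|1
2|0|3|0|2
0|1|2|3|0
0|2|3|2|1
3|3|0|1|2
2|0|1|1|3
t=1: 1|2|0|1|1
2|1|3|0|2
0|1|2|3|0
0|2|3|2|1
3|3|0|1|2
2|0|1|1|3
t=2: 1|2|0|1|1
2|2|3|0|2
0|1|2|3|0
0|2|3|2|1
3|3|0|1|2
2|0|1|1|3
t=3: 1|2|0|1|1
2|3|3|0|2
0|1|2|3|0
0|2|3|2|1
3|3|0|1|2
2|0|1|1|3
t=4: 1|3|1|1|1
3|1|0|1|2
0|2|3|3|0
0|2|3|2|1
3|3|0|1|2
2|0|1|1|3
t=5: 1|3|1|1|1
3|2|0|1|2
0|2|3|3|0
0|2|3|2|1
3|3|0|1|2
2|0|1|1|3
t=6: 1|3|1|1|1
3|3|0|1|2
0|2|3|3|0
0|2|3|2|1
3|3|0|1|2
2|0|1|1|3
t=7: 3|0|2|1|1
0|2|1|1|2
1|3|3|3|0
0|2|3|2|1
3|3|0|1|2
2|0|1|1|3
t=8: 3|0|2|1|1
0|3|1|1|2
1|3|3|3|0
0|2|3|2|1
3|3|0|1|2
2|0|1|1|3
t=9: 3|1|2|1|1
1|1|3|2|2
2|2|2|1|1
2|1|2|0|2
0|1|2|2|2
3|1|1|1|3
t=10: 3|1|2|1|1
1|2|3|2|2
2|2|2|1|1
2|1|2|0|2
0|1|2|2|2
3|1|1|1|3
t=11: 3|1|2|1|1
1|3|3|2|2
2|2|2|1|1
2|1|2|0|2
0|1|2|2|2
3|1|1|1|3
t=12: 3|2|3|1|1
2|1|0|3|2
2|3|3|1|1
2|1|2|0|2
0|1|2|2|2
3|1|1|1|3
t=13: 3|2|3|1|1
2|2|0|3|2
2|3|3|1|1
2|1|2|0|2
0|1|2|2|2
3|1|1|1|3
t=14: 3|2|3|1|1
2|3|0|3|2
2|3|3|1|1
2|1|2|0|2
0|1|2|2|2
3|1|1|1|3
t=15: 3|3|3|1|1
3|1|2|3|2
3|1|0|2|1
2|2|3|0|2
0|1|2|2|2
3|1|1|1|3
t=16: 3|3|3|1|1
3|2|2|3|2
3|1|0|2|1
2|2|3|0|2
0|1|2|2|2
3|1|1|1|3
t=17: 3|3|3|1|1
3|3|2|3|2
3|1|0|2|1
2|2|3|0|2
0|1|2|2|2
3|1|1|1|3

1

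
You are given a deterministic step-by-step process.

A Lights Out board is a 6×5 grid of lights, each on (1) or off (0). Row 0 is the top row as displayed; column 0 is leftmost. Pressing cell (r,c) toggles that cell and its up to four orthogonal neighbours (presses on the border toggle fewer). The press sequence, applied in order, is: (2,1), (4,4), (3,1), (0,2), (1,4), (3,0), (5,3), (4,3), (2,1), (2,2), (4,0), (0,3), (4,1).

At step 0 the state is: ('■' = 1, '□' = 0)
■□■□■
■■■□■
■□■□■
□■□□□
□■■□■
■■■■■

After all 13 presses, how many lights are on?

k=0  ■□■□■
■■■□■
■□■□■
□■□□□
□■■□■
■■■■■
k=1  ■□■□■
■□■□■
□■□□■
□□□□□
□■■□■
■■■■■
k=2  ■□■□■
■□■□■
□■□□■
□□□□■
□■■■□
■■■■□
k=3  ■□■□■
■□■□■
□□□□■
■■■□■
□□■■□
■■■■□
k=4  ■■□■■
■□□□■
□□□□■
■■■□■
□□■■□
■■■■□
k=5  ■■□■□
■□□■□
□□□□□
■■■□■
□□■■□
■■■■□
k=6  ■■□■□
■□□■□
■□□□□
□□■□■
■□■■□
■■■■□
k=7  ■■□■□
■□□■□
■□□□□
□□■□■
■□■□□
■■□□■
k=8  ■■□■□
■□□■□
■□□□□
□□■■■
■□□■■
■■□■■
k=9  ■■□■□
■■□■□
□■■□□
□■■■■
■□□■■
■■□■■
k=10  ■■□■□
■■■■□
□□□■□
□■□■■
■□□■■
■■□■■
k=11  ■■□■□
■■■■□
□□□■□
■■□■■
□■□■■
□■□■■
k=12  ■■■□■
■■■□□
□□□■□
■■□■■
□■□■■
□■□■■
k=13  ■■■□■
■■■□□
□□□■□
■□□■■
■□■■■
□□□■■

17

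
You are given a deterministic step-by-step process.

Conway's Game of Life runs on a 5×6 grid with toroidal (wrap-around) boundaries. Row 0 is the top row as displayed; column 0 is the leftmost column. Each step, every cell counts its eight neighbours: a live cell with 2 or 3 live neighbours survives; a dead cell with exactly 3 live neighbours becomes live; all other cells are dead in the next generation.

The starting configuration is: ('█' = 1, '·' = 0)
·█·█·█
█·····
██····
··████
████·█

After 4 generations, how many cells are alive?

4

[0] ·█·█·█
█·····
██····
··████
████·█
[1] ···█·█
··█··█
█████·
······
······
[2] ····█·
·····█
██████
·███··
······
[3] ······
·██···
·····█
·····█
··██··
[4] ·█·█··
······
█·····
····█·
······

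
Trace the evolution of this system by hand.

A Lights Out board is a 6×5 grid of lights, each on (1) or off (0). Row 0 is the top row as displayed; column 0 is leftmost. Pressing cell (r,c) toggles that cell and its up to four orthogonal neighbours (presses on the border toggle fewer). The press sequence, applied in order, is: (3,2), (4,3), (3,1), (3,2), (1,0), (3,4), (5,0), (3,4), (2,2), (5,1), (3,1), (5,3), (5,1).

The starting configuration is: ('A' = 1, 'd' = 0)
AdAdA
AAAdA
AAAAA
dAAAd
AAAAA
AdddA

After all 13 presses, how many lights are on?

0) AdAdA
AAAdA
AAAAA
dAAAd
AAAAA
AdddA
1) AdAdA
AAAdA
AAdAA
ddddd
AAdAA
AdddA
2) AdAdA
AAAdA
AAdAA
dddAd
AAAdd
AddAA
3) AdAdA
AAAdA
AddAA
AAAAd
AdAdd
AddAA
4) AdAdA
AAAdA
AdAAA
Adddd
Adddd
AddAA
5) ddAdA
ddAdA
ddAAA
Adddd
Adddd
AddAA
6) ddAdA
ddAdA
ddAAd
AddAA
AdddA
AddAA
7) ddAdA
ddAdA
ddAAd
AddAA
ddddA
dAdAA
8) ddAdA
ddAdA
ddAAA
Adddd
ddddd
dAdAA
9) ddAdA
ddddA
dAddA
AdAdd
ddddd
dAdAA
10) ddAdA
ddddA
dAddA
AdAdd
dAddd
AdAAA
11) ddAdA
ddddA
ddddA
dAddd
ddddd
AdAAA
12) ddAdA
ddddA
ddddA
dAddd
dddAd
Adddd
13) ddAdA
ddddA
ddddA
dAddd
dAdAd
dAAdd

9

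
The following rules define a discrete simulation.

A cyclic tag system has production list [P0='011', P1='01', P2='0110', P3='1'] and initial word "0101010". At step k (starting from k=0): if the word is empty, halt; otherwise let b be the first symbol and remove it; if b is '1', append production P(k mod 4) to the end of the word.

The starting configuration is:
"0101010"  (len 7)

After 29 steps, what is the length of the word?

[0] "0101010"  (len 7)
[1] "101010"  (len 6)
[2] "0101001"  (len 7)
[3] "101001"  (len 6)
[4] "010011"  (len 6)
[5] "10011"  (len 5)
[6] "001101"  (len 6)
[7] "01101"  (len 5)
[8] "1101"  (len 4)
[9] "101011"  (len 6)
[10] "0101101"  (len 7)
[11] "101101"  (len 6)
[12] "011011"  (len 6)
[13] "11011"  (len 5)
[14] "101101"  (len 6)
[15] "011010110"  (len 9)
[16] "11010110"  (len 8)
[17] "1010110011"  (len 10)
[18] "01011001101"  (len 11)
[19] "1011001101"  (len 10)
[20] "0110011011"  (len 10)
[21] "110011011"  (len 9)
[22] "1001101101"  (len 10)
[23] "0011011010110"  (len 13)
[24] "011011010110"  (len 12)
[25] "11011010110"  (len 11)
[26] "101101011001"  (len 12)
[27] "011010110010110"  (len 15)
[28] "11010110010110"  (len 14)
[29] "1010110010110011"  (len 16)

16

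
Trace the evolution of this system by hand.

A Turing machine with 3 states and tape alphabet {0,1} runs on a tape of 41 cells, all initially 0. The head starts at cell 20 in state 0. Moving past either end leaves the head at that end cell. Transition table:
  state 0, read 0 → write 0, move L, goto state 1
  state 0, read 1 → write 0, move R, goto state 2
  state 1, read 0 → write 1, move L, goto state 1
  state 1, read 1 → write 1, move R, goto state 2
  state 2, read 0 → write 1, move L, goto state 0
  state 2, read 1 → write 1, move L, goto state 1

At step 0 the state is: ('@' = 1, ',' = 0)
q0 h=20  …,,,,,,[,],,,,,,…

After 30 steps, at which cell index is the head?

1

0) q0 h=20  …,,,,,,[,],,,,,,…
1) q1 h=19  …,,,,,,[,],,,,,,…
2) q1 h=18  …,,,,,,[,]@,,,,,…
3) q1 h=17  …,,,,,,[,]@@,,,,…
4) q1 h=16  …,,,,,,[,]@@@,,,…
5) q1 h=15  …,,,,,,[,]@@@@,,…
6) q1 h=14  …,,,,,,[,]@@@@@,…
7) q1 h=13  …,,,,,,[,]@@@@@@…
8) q1 h=12  …,,,,,,[,]@@@@@@…
9) q1 h=11  …,,,,,,[,]@@@@@@…
10) q1 h=10  …,,,,,,[,]@@@@@@…
11) q1 h= 9  …,,,,,,[,]@@@@@@…
12) q1 h= 8  …,,,,,,[,]@@@@@@…
13) q1 h= 7  …,,,,,,[,]@@@@@@…
14) q1 h= 6  |,,,,,,[,]@@@@@@…
15) q1 h= 5  |,,,,,[,]@@@@@@…
16) q1 h= 4  |,,,,[,]@@@@@@…
17) q1 h= 3  |,,,[,]@@@@@@…
18) q1 h= 2  |,,[,]@@@@@@…
19) q1 h= 1  |,[,]@@@@@@…
20) q1 h= 0  |[,]@@@@@@…
21) q1 h= 0  |[@]@@@@@@…
22) q2 h= 1  |@[@]@@@@@@…
23) q1 h= 0  |[@]@@@@@@…
24) q2 h= 1  |@[@]@@@@@@…
25) q1 h= 0  |[@]@@@@@@…
26) q2 h= 1  |@[@]@@@@@@…
27) q1 h= 0  |[@]@@@@@@…
28) q2 h= 1  |@[@]@@@@@@…
29) q1 h= 0  |[@]@@@@@@…
30) q2 h= 1  |@[@]@@@@@@…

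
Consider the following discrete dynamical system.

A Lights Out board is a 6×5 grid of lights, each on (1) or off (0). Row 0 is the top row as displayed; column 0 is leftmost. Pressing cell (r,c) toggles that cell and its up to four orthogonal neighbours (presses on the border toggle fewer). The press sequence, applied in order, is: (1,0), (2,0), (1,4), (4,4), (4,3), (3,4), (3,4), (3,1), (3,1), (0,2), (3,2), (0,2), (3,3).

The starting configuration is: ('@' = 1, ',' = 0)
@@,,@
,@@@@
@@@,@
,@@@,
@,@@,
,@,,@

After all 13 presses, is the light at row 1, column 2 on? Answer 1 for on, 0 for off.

1

step 0: @@,,@
,@@@@
@@@,@
,@@@,
@,@@,
,@,,@
step 1: ,@,,@
@,@@@
,@@,@
,@@@,
@,@@,
,@,,@
step 2: ,@,,@
,,@@@
@,@,@
@@@@,
@,@@,
,@,,@
step 3: ,@,,,
,,@,,
@,@,,
@@@@,
@,@@,
,@,,@
step 4: ,@,,,
,,@,,
@,@,,
@@@@@
@,@,@
,@,,,
step 5: ,@,,,
,,@,,
@,@,,
@@@,@
@,,@,
,@,@,
step 6: ,@,,,
,,@,,
@,@,@
@@@@,
@,,@@
,@,@,
step 7: ,@,,,
,,@,,
@,@,,
@@@,@
@,,@,
,@,@,
step 8: ,@,,,
,,@,,
@@@,,
,,,,@
@@,@,
,@,@,
step 9: ,@,,,
,,@,,
@,@,,
@@@,@
@,,@,
,@,@,
step 10: ,,@@,
,,,,,
@,@,,
@@@,@
@,,@,
,@,@,
step 11: ,,@@,
,,,,,
@,,,,
@,,@@
@,@@,
,@,@,
step 12: ,@,,,
,,@,,
@,,,,
@,,@@
@,@@,
,@,@,
step 13: ,@,,,
,,@,,
@,,@,
@,@,,
@,@,,
,@,@,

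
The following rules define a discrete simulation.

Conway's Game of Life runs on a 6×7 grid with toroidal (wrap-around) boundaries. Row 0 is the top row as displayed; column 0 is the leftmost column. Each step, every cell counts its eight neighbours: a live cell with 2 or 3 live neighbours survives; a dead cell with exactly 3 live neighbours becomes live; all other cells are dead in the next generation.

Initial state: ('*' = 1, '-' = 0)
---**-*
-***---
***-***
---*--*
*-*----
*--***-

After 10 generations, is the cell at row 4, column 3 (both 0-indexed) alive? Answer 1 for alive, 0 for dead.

1

k=0  ---**-*
-***---
***-***
---*--*
*-*----
*--***-
k=1  **----*
-------
----***
---**--
***--*-
***--*-
k=2  --*---*
-------
---***-
****---
*----*-
-----*-
k=3  -------
---***-
-*-**--
****-*-
*-*-*--
-----*-
k=4  -----*-
--**-*-
**----*
*----**
*-*-**-
-------
k=5  ----*--
***-**-
-**-*--
----*--
**--**-
----***
k=6  **-----
*-*-**-
*-*-*--
*-*-*--
*--*---
*--*--*
k=7  --****-
*-*-**-
*-*-*--
*-*-*-*
*-***--
--*---*
k=8  --*----
--*----
*-*-*--
*-*-*-*
*-*-*--
------*
k=9  -------
--*----
*-*--**
*-*-*-*
*------
-*-*---
k=10  --*----
-*----*
*-*--*-
---*---
*-**--*
-------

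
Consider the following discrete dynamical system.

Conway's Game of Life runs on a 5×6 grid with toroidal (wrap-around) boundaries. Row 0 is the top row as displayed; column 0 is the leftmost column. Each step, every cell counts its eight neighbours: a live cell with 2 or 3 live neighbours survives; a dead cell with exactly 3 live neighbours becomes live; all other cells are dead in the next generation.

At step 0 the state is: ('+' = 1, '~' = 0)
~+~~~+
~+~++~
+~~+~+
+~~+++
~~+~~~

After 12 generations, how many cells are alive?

6

t=0: ~+~~~+
~+~++~
+~~+~+
+~~+++
~~+~~~
t=1: ++~++~
~+~+~~
~+~~~~
++++~~
~+++~~
t=2: +~~~+~
~+~++~
~~~+~~
+~~+~~
~~~~~+
t=3: +~~++~
~~++++
~~~+~~
~~~~+~
+~~~++
t=4: +++~~~
~~+~~+
~~+~~+
~~~++~
+~~~~~
t=5: +~+~~+
~~++~+
~~+~~+
~~~+++
+~++~+
t=6: ~~~~~~
~~++~+
+~+~~+
~+~~~~
~~+~~~
t=7: ~~++~~
++++++
+~++++
+++~~~
~~~~~~
t=8: +~~~~+
~~~~~~
~~~~~~
+~+~+~
~~~+~~
t=9: ~~~~~~
~~~~~~
~~~~~~
~~~+~~
++~++~
t=10: ~~~~~~
~~~~~~
~~~~~~
~~+++~
~~+++~
t=11: ~~~+~~
~~~~~~
~~~+~~
~~+~+~
~~+~+~
t=12: ~~~+~~
~~~~~~
~~~+~~
~~+~+~
~~+~+~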